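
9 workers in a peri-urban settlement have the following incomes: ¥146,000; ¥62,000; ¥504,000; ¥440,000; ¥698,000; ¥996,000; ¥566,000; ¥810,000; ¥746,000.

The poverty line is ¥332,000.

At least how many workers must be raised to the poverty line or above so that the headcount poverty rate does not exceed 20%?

2 of the 9 workers are poor, so H = 2/9 = 0.222.
A headcount ratio of at most 20% allows at most ⌊0.20 × 9⌋ = 1 poor workers.
So at least 2 − 1 = 1 must be lifted.

1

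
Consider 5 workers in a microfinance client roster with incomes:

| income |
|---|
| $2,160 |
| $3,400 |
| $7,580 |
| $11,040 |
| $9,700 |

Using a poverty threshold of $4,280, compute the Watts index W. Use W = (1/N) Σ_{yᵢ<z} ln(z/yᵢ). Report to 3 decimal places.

0.183

Incomes under z: $2,160, $3,400 (q = 2 of N = 5).
Log shortfalls: ln(4280/2160) = 0.6838; ln(4280/3400) = 0.2302.
W = 0.914022 / 5 = 0.183.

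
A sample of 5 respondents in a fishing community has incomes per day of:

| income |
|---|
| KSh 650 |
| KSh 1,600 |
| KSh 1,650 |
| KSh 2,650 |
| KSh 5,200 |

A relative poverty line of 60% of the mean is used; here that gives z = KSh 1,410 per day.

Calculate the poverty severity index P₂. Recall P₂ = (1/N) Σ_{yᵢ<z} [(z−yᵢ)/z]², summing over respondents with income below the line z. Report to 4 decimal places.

0.0581

Poor units: KSh 650 (q = 1 of N = 5).
Relative gaps: (1410−650)/1410 = 0.5390.
Squared: 0.2905.
Sum = 0.290529; P₂ = 0.290529 / 5 = 0.0581.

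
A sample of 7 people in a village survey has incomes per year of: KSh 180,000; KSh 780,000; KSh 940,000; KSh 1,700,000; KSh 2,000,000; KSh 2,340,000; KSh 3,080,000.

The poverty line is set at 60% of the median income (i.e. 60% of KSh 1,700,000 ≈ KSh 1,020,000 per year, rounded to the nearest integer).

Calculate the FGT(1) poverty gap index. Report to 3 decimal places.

Below z: KSh 180,000, KSh 780,000, KSh 940,000 (q = 3 of N = 7).
Shortfall ratios: (1020000−180000)/1020000 = 0.8235; (1020000−780000)/1020000 = 0.2353; (1020000−940000)/1020000 = 0.0784.
Σ = 1.137255. Dividing by the full population N = 7 gives P₁ = 0.162.

0.162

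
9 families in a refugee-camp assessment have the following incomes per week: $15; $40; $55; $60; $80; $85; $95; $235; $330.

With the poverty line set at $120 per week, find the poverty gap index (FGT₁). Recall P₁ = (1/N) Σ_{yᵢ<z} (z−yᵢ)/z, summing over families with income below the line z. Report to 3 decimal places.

Incomes under z: $15, $40, $55, $60, $80, $85, $95 (q = 7 of N = 9).
Shortfall ratios: (120−15)/120 = 0.8750; (120−40)/120 = 0.6667; (120−55)/120 = 0.5417; (120−60)/120 = 0.5000; (120−80)/120 = 0.3333; (120−85)/120 = 0.2917; (120−95)/120 = 0.2083.
Σ = 3.416667. Dividing by the full population N = 9 gives P₁ = 0.380.

0.380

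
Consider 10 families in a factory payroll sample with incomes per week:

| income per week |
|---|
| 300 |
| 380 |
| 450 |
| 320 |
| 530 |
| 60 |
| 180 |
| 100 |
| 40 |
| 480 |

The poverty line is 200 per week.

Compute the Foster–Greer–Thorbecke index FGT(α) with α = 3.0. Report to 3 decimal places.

Below z: 40, 60, 100, 180 (q = 4 of N = 10).
Relative gaps: (200−40)/200 = 0.8000; (200−60)/200 = 0.7000; (200−100)/200 = 0.5000; (200−180)/200 = 0.1000.
Raised to α = 3.0: 0.51200; 0.34300; 0.12500; 0.00100.
Sum = 0.981000; FGT(3.0) = 0.981000 / 10 = 0.098.

0.098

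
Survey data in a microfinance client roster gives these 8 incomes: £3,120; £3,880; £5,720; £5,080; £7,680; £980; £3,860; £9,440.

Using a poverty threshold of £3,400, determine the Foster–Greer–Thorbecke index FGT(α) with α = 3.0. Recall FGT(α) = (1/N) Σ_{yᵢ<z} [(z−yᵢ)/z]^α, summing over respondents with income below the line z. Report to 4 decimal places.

Below the line: £980, £3,120 (q = 2 of N = 8).
Relative gaps: (3400−980)/3400 = 0.7118; (3400−3120)/3400 = 0.0824.
Raised to α = 3.0: 0.36059; 0.00056.
Sum = 0.361145; FGT(3.0) = 0.361145 / 8 = 0.0451.

0.0451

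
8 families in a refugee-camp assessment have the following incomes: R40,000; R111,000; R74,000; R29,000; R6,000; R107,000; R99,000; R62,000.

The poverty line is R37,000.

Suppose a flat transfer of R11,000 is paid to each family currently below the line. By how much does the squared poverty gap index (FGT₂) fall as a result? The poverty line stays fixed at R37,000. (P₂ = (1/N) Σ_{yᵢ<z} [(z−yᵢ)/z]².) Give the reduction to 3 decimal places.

Before: below the line — R6,000, R29,000; squared poverty gap index (FGT₂) = 0.09359.
After the R11,000 transfer: below the line — R17,000; squared poverty gap index (FGT₂) = 0.03652.
Reduction = 0.09359 − 0.03652 = 0.057.

0.057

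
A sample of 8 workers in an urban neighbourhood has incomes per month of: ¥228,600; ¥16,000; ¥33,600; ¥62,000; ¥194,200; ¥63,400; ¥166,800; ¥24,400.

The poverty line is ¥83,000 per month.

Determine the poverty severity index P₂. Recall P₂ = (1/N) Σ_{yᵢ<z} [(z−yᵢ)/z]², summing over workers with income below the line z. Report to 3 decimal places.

0.203

Below z: ¥16,000, ¥24,400, ¥33,600, ¥62,000, ¥63,400 (q = 5 of N = 8).
Shortfall ratios: (83000−16000)/83000 = 0.8072; (83000−24400)/83000 = 0.7060; (83000−33600)/83000 = 0.5952; (83000−62000)/83000 = 0.2530; (83000−63400)/83000 = 0.2361.
Squared: 0.6516; 0.4985; 0.3542; 0.0640; 0.0558.
Sum = 1.624108; P₂ = 1.624108 / 8 = 0.203.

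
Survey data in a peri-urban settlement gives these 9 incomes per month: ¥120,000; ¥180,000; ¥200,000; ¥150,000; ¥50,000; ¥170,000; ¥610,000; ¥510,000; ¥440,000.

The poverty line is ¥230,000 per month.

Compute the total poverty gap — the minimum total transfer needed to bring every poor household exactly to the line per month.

¥510,000

Poor units: ¥50,000, ¥120,000, ¥150,000, ¥170,000, ¥180,000, ¥200,000 (q = 6 of N = 9).
Individual gaps: 230000−50000 = 180000; 230000−120000 = 110000; 230000−150000 = 80000; 230000−170000 = 60000; 230000−180000 = 50000; 230000−200000 = 30000.
Aggregate gap = ¥510,000.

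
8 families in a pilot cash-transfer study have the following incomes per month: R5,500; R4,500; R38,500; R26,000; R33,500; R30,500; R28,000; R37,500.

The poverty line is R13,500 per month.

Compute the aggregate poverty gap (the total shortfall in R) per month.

Below the line: R4,500, R5,500 (q = 2 of N = 8).
Individual gaps: 13500−4500 = 9000; 13500−5500 = 8000.
Aggregate gap = R17,000.

R17,000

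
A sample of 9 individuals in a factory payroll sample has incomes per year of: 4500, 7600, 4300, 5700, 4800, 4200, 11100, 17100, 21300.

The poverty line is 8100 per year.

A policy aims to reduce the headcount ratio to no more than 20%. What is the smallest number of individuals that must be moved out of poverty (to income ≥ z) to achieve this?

6 of the 9 individuals are poor, so H = 6/9 = 0.667.
A headcount ratio of at most 20% allows at most ⌊0.20 × 9⌋ = 1 poor individuals.
So at least 6 − 1 = 5 must be lifted.

5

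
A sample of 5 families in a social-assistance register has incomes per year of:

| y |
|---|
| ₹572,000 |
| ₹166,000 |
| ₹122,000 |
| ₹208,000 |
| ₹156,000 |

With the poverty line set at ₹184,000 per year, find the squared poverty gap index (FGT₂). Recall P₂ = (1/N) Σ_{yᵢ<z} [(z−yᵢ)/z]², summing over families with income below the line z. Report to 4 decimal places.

Below the line: ₹122,000, ₹156,000, ₹166,000 (q = 3 of N = 5).
Relative gaps: (184000−122000)/184000 = 0.3370; (184000−156000)/184000 = 0.1522; (184000−166000)/184000 = 0.0978.
Squared: 0.1135; 0.0232; 0.0096.
Sum = 0.146267; P₂ = 0.146267 / 5 = 0.0293.

0.0293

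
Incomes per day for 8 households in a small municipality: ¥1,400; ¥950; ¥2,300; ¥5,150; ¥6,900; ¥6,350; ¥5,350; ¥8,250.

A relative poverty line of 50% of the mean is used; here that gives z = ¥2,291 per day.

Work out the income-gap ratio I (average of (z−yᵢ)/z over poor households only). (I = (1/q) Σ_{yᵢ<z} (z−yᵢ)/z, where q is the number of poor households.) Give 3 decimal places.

Below the line: ¥950, ¥1,400 (q = 2 of N = 8).
Relative gaps: 0.5853, 0.3889; sum = 0.974247.
I averages over the q = 2 poor units only: 0.974247 / 2 = 0.487.

0.487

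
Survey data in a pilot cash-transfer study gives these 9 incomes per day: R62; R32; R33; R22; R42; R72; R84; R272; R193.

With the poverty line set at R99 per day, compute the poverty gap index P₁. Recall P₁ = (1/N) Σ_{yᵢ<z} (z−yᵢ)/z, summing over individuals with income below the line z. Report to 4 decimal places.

0.3883

Poor units: R22, R32, R33, R42, R62, R72, R84 (q = 7 of N = 9).
Shortfall ratios: (99−22)/99 = 0.7778; (99−32)/99 = 0.6768; (99−33)/99 = 0.6667; (99−42)/99 = 0.5758; (99−62)/99 = 0.3737; (99−72)/99 = 0.2727; (99−84)/99 = 0.1515.
Σ = 3.494949. Dividing by the full population N = 9 gives P₁ = 0.3883.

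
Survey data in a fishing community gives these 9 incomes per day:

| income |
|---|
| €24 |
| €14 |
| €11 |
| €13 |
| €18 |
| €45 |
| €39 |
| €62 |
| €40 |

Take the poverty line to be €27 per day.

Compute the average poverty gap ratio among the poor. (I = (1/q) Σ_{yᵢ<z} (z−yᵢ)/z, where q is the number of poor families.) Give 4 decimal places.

Incomes under z: €11, €13, €14, €18, €24 (q = 5 of N = 9).
Shortfall ratios (z−y)/z: 0.5926, 0.5185, 0.4815, 0.3333, 0.1111; sum = 2.037037.
The income-gap ratio divides by q (the poor only): 2.037037 / 5 = 0.4074.

0.4074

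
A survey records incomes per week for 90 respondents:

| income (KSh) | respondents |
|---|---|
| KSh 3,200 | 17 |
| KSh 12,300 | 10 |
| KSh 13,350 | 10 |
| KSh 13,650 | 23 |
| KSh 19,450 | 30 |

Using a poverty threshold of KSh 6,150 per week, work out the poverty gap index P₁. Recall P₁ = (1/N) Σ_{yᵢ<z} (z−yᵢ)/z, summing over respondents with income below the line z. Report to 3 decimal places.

0.091

Poor units: 17×KSh 3,200 (q = 17 of N = 90).
Gap ratios (z−y)/z: (6150−3200)/6150 = 0.4797 (×17).
Sum of shortfalls = 8.154472; P₁ averages over all N: 8.154472 / 90 = 0.091.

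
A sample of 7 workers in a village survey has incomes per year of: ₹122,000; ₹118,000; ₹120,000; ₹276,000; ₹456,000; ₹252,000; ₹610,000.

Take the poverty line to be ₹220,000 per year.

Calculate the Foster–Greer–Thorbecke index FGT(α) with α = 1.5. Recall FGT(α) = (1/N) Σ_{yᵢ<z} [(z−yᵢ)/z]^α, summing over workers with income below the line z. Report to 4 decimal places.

0.1314

Poor units: ₹118,000, ₹120,000, ₹122,000 (q = 3 of N = 7).
Relative gaps: (220000−118000)/220000 = 0.4636; (220000−120000)/220000 = 0.4545; (220000−122000)/220000 = 0.4455.
Raised to α = 1.5: 0.31569; 0.30645; 0.29731.
Sum = 0.919455; FGT(1.5) = 0.919455 / 7 = 0.1314.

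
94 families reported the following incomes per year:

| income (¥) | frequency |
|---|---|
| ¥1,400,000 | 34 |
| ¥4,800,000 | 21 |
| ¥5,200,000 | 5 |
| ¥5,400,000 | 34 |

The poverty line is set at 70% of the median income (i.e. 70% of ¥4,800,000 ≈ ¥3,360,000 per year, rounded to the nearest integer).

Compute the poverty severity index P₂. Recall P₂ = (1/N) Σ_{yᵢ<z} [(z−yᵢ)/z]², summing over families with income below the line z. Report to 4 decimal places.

Poor units: 34×¥1,400,000 (q = 34 of N = 94).
Shortfall ratios: (3360000−1400000)/3360000 = 0.5833 (×34).
Squared: 0.3403 (×34).
Sum = 11.569444; P₂ = 11.569444 / 94 = 0.1231.

0.1231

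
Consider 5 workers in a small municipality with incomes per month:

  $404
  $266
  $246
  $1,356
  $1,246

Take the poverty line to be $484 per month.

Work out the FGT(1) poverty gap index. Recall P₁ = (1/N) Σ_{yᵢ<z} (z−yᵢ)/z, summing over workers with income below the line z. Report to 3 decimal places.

0.221

Poor units: $246, $266, $404 (q = 3 of N = 5).
Relative gaps: (484−246)/484 = 0.4917; (484−266)/484 = 0.4504; (484−404)/484 = 0.1653.
Sum of shortfalls = 1.107438; P₁ averages over all N: 1.107438 / 5 = 0.221.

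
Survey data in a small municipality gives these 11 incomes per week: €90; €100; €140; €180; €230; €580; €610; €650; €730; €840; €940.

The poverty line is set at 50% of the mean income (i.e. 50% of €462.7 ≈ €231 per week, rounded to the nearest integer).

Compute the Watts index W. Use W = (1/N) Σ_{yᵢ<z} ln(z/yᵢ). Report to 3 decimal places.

0.230

Incomes under z: €90, €100, €140, €180, €230 (q = 5 of N = 11).
Log gaps: ln(231/90) = 0.9426; ln(231/100) = 0.8372; ln(231/140) = 0.5008; ln(231/180) = 0.2495; ln(231/230) = 0.0043.
W = 2.534430 / 11 = 0.230.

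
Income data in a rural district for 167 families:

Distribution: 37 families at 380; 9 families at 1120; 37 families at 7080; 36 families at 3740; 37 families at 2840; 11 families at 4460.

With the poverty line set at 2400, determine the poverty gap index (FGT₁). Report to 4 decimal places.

Incomes under z: 37×380, 9×1120 (q = 46 of N = 167).
Shortfall ratios: (2400−380)/2400 = 0.8417 (×37); (2400−1120)/2400 = 0.5333 (×9).
Sum of shortfalls = 35.941667; P₁ averages over all N: 35.941667 / 167 = 0.2152.

0.2152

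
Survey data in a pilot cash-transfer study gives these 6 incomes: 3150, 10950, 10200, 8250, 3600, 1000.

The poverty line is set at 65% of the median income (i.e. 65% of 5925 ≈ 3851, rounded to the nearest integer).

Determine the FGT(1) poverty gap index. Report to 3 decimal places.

Below z: 1000, 3150, 3600 (q = 3 of N = 6).
Relative gaps: (3851−1000)/3851 = 0.7403; (3851−3150)/3851 = 0.1820; (3851−3600)/3851 = 0.0652.
Σ = 0.987536. Dividing by the full population N = 6 gives P₁ = 0.165.

0.165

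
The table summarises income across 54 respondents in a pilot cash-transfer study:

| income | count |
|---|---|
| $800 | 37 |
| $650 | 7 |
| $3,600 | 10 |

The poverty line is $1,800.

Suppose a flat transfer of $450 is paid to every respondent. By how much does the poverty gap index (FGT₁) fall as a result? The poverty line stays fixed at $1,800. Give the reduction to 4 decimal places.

Before: below the line — 7×$650, 37×$800; poverty gap index (FGT₁) = 0.463477.
After the $450 transfer: below the line — 7×$1,100, 37×$1,250; poverty gap index (FGT₁) = 0.259774.
Reduction = 0.463477 − 0.259774 = 0.2037.

0.2037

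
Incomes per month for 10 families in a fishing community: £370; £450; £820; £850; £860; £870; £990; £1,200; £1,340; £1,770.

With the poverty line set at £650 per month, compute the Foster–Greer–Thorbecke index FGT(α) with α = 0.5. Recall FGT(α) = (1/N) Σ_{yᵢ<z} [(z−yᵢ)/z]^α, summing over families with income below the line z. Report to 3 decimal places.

Incomes under z: £370, £450 (q = 2 of N = 10).
Shortfall ratios: (650−370)/650 = 0.4308; (650−450)/650 = 0.3077.
Raised to α = 0.5: 0.65633; 0.55470.
Sum = 1.211030; FGT(0.5) = 1.211030 / 10 = 0.121.

0.121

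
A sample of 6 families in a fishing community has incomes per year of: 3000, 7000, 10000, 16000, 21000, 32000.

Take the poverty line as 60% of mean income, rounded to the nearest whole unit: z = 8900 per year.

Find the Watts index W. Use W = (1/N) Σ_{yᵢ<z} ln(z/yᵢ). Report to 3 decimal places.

Below z: 3000, 7000 (q = 2 of N = 6).
Log gaps: ln(8900/3000) = 1.0874; ln(8900/7000) = 0.2401.
W = 1.327580 / 6 = 0.221.

0.221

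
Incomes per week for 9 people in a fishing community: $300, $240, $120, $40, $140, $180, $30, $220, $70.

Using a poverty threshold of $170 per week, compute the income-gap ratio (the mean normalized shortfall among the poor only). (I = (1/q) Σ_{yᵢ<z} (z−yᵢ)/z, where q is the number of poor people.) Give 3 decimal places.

0.529

Below z: $30, $40, $70, $120, $140 (q = 5 of N = 9).
Shortfall ratios (z−y)/z: 0.8235, 0.7647, 0.5882, 0.2941, 0.1765; sum = 2.647059.
The income-gap ratio divides by q (the poor only): 2.647059 / 5 = 0.529.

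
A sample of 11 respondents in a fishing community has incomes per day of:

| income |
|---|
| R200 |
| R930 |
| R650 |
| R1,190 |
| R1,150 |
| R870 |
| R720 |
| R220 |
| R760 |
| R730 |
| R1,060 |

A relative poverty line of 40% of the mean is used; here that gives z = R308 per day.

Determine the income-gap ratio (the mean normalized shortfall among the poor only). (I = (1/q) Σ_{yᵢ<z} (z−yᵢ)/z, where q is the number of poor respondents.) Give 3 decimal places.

0.318

Below z: R200, R220 (q = 2 of N = 11).
Shortfall ratios (z−y)/z: 0.3506, 0.2857; sum = 0.636364.
I averages over the q = 2 poor units only: 0.636364 / 2 = 0.318.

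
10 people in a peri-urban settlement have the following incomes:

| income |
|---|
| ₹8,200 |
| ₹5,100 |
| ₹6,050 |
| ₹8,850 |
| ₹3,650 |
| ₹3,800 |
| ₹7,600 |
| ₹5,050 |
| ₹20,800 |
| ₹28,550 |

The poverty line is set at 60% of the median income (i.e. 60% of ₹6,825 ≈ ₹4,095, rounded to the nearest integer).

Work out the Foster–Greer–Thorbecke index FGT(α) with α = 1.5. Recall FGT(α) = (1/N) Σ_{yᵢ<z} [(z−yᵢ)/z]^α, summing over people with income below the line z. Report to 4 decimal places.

Incomes under z: ₹3,650, ₹3,800 (q = 2 of N = 10).
Normalized shortfalls: (4095−3650)/4095 = 0.1087; (4095−3800)/4095 = 0.0720.
Raised to α = 1.5: 0.03582; 0.01934.
Sum = 0.055158; FGT(1.5) = 0.055158 / 10 = 0.0055.

0.0055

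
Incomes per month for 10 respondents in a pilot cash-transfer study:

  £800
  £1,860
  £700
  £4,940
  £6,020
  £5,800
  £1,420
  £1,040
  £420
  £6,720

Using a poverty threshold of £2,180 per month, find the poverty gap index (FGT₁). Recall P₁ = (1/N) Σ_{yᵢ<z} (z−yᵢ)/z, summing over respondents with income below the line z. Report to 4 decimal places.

0.3138

Incomes under z: £420, £700, £800, £1,040, £1,420, £1,860 (q = 6 of N = 10).
Shortfall ratios: (2180−420)/2180 = 0.8073; (2180−700)/2180 = 0.6789; (2180−800)/2180 = 0.6330; (2180−1040)/2180 = 0.5229; (2180−1420)/2180 = 0.3486; (2180−1860)/2180 = 0.1468.
Σ = 3.137615. Dividing by the full population N = 10 gives P₁ = 0.3138.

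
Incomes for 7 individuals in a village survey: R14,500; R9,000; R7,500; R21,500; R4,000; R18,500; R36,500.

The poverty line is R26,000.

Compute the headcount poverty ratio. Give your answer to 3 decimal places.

0.857

6 of the 7 individuals have income below R26,000.
H = 6/7 = 0.857.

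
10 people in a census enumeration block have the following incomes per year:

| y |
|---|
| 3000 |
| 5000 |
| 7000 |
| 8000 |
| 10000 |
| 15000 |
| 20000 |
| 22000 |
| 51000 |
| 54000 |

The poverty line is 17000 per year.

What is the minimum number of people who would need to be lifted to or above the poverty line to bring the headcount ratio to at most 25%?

6 of the 10 people are poor, so H = 6/10 = 0.600.
A headcount ratio of at most 25% allows at most ⌊0.25 × 10⌋ = 2 poor people.
So at least 6 − 2 = 4 must be lifted.

4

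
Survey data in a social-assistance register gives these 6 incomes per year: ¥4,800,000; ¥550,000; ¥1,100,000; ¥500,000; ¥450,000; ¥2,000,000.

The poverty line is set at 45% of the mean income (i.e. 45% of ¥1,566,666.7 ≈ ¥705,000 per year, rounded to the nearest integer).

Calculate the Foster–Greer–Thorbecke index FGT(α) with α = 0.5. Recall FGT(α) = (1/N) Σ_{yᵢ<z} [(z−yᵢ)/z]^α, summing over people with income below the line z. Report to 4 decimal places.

Below z: ¥450,000, ¥500,000, ¥550,000 (q = 3 of N = 6).
Relative gaps: (705000−450000)/705000 = 0.3617; (705000−500000)/705000 = 0.2908; (705000−550000)/705000 = 0.2199.
Raised to α = 0.5: 0.60142; 0.53924; 0.46889.
Sum = 1.609547; FGT(0.5) = 1.609547 / 6 = 0.2683.

0.2683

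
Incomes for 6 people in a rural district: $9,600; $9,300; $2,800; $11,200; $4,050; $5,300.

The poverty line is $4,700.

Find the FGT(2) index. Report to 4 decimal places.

Poor units: $2,800, $4,050 (q = 2 of N = 6).
Gap ratios (z−y)/z: (4700−2800)/4700 = 0.4043; (4700−4050)/4700 = 0.1383.
Squared: 0.1634; 0.0191.
Sum = 0.182549; P₂ = 0.182549 / 6 = 0.0304.

0.0304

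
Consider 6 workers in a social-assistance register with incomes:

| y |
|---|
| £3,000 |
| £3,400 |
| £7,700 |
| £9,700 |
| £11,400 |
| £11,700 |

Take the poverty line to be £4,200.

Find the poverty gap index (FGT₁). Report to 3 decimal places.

0.079

Incomes under z: £3,000, £3,400 (q = 2 of N = 6).
Shortfall ratios: (4200−3000)/4200 = 0.2857; (4200−3400)/4200 = 0.1905.
Σ = 0.476190. Dividing by the full population N = 6 gives P₁ = 0.079.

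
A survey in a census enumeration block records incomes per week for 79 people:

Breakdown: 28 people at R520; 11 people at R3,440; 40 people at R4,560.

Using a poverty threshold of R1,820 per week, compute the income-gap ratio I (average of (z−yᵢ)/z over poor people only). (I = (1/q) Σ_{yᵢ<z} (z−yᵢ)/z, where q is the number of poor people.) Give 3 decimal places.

Incomes under z: 28×R520 (q = 28 of N = 79).
Shortfall ratios (z−y)/z: 0.7143 (×28); sum = 20.000000.
I averages over the q = 28 poor units only: 20.000000 / 28 = 0.714.

0.714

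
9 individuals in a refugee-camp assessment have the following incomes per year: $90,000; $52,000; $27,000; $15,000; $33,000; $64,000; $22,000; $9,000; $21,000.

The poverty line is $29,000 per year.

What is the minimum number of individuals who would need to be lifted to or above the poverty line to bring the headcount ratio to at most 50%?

Currently q = 5 of N = 9 are below the line (H = 0.556).
A headcount ratio of at most 50% allows at most ⌊0.50 × 9⌋ = 4 poor individuals.
So at least 5 − 4 = 1 must be lifted.

1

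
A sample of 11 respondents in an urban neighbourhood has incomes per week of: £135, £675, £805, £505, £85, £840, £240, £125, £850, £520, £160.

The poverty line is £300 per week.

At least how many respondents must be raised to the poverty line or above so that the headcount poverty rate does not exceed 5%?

5

5 of the 11 respondents are poor, so H = 5/11 = 0.455.
A headcount ratio of at most 5% allows at most ⌊0.05 × 11⌋ = 0 poor respondents.
So at least 5 − 0 = 5 must be lifted.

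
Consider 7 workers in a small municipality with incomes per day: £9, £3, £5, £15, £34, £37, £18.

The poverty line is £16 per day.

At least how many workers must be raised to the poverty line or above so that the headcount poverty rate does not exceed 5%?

4 of the 7 workers are poor, so H = 4/7 = 0.571.
A headcount ratio of at most 5% allows at most ⌊0.05 × 7⌋ = 0 poor workers.
So at least 4 − 0 = 4 must be lifted.

4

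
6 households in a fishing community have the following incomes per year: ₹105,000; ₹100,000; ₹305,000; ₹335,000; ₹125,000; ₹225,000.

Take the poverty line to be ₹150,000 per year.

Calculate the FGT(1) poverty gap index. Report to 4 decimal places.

0.1333

Below the line: ₹100,000, ₹105,000, ₹125,000 (q = 3 of N = 6).
Normalized shortfalls: (150000−100000)/150000 = 0.3333; (150000−105000)/150000 = 0.3000; (150000−125000)/150000 = 0.1667.
Sum of shortfalls = 0.800000; P₁ averages over all N: 0.800000 / 6 = 0.1333.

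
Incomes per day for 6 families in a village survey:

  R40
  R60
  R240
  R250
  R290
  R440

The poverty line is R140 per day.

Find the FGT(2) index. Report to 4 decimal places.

0.1395

Incomes under z: R40, R60 (q = 2 of N = 6).
Shortfall ratios: (140−40)/140 = 0.7143; (140−60)/140 = 0.5714.
Squared: 0.5102; 0.3265.
Sum = 0.836735; P₂ = 0.836735 / 6 = 0.1395.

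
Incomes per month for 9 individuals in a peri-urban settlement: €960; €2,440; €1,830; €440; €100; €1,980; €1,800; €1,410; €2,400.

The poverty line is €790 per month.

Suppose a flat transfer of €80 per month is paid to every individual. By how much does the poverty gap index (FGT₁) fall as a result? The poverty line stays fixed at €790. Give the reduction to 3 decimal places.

0.023

Before: below the line — €100, €440; poverty gap index (FGT₁) = 0.14627.
After the €80 transfer: below the line — €180, €520; poverty gap index (FGT₁) = 0.12377.
Reduction = 0.14627 − 0.12377 = 0.023.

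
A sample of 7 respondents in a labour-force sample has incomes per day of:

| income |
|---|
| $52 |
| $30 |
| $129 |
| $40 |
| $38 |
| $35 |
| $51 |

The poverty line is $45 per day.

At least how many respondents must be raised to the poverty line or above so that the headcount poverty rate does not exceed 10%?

4

Currently q = 4 of N = 7 are below the line (H = 0.571).
A headcount ratio of at most 10% allows at most ⌊0.10 × 7⌋ = 0 poor respondents.
So at least 4 − 0 = 4 must be lifted.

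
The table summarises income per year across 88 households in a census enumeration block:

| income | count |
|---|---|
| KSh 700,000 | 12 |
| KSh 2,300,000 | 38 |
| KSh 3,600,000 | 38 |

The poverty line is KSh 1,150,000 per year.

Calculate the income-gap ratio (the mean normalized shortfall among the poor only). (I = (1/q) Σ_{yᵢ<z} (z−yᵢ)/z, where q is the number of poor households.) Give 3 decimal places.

Poor units: 12×KSh 700,000 (q = 12 of N = 88).
Shortfall ratios (z−y)/z: 0.3913 (×12); sum = 4.695652.
I averages over the q = 12 poor units only: 4.695652 / 12 = 0.391.

0.391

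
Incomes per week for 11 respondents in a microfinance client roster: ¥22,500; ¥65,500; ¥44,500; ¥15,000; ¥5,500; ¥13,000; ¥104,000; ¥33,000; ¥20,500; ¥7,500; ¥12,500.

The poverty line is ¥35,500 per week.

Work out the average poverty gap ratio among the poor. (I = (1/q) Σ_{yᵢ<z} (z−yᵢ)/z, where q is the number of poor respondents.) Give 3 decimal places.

Below the line: ¥5,500, ¥7,500, ¥12,500, ¥13,000, ¥15,000, ¥20,500, ¥22,500, ¥33,000 (q = 8 of N = 11).
Relative gaps: 0.8451, 0.7887, 0.6479, 0.6338, 0.5775, 0.4225, 0.3662, 0.0704; sum = 4.352113.
The income-gap ratio divides by q (the poor only): 4.352113 / 8 = 0.544.

0.544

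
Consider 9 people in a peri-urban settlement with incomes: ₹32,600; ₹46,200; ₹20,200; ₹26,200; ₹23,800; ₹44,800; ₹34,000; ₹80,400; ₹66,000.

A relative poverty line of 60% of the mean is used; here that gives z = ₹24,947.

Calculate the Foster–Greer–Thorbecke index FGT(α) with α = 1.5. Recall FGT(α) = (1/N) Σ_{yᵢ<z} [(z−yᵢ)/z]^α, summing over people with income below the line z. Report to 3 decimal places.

0.010

Incomes under z: ₹20,200, ₹23,800 (q = 2 of N = 9).
Relative gaps: (24947−20200)/24947 = 0.1903; (24947−23800)/24947 = 0.0460.
Raised to α = 1.5: 0.08300; 0.00986.
Sum = 0.092863; FGT(1.5) = 0.092863 / 9 = 0.010.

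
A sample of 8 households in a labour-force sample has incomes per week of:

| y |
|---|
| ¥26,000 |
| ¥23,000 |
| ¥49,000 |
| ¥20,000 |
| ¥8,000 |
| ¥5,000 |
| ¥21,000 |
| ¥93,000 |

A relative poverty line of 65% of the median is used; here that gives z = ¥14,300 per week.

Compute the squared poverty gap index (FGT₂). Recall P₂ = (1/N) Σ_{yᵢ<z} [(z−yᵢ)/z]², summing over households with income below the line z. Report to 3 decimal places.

Below z: ¥5,000, ¥8,000 (q = 2 of N = 8).
Gap ratios (z−y)/z: (14300−5000)/14300 = 0.6503; (14300−8000)/14300 = 0.4406.
Squared: 0.4230; 0.1941.
Sum = 0.617047; P₂ = 0.617047 / 8 = 0.077.

0.077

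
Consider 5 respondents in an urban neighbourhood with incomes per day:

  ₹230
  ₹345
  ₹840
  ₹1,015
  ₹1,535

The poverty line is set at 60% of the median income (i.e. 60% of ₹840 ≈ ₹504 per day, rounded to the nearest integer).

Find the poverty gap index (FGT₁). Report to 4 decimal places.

Below the line: ₹230, ₹345 (q = 2 of N = 5).
Gap ratios (z−y)/z: (504−230)/504 = 0.5437; (504−345)/504 = 0.3155.
Σ = 0.859127. Dividing by the full population N = 5 gives P₁ = 0.1718.

0.1718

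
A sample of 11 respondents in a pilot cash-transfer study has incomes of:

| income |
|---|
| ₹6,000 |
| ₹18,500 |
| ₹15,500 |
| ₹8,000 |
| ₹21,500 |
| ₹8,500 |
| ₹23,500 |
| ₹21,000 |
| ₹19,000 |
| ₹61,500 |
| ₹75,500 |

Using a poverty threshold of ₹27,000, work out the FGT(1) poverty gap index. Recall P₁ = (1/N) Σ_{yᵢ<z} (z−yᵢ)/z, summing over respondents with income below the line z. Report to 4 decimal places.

0.3418

Below the line: ₹6,000, ₹8,000, ₹8,500, ₹15,500, ₹18,500, ₹19,000, ₹21,000, ₹21,500, ₹23,500 (q = 9 of N = 11).
Relative gaps: (27000−6000)/27000 = 0.7778; (27000−8000)/27000 = 0.7037; (27000−8500)/27000 = 0.6852; (27000−15500)/27000 = 0.4259; (27000−18500)/27000 = 0.3148; (27000−19000)/27000 = 0.2963; (27000−21000)/27000 = 0.2222; (27000−21500)/27000 = 0.2037; (27000−23500)/27000 = 0.1296.
Sum of shortfalls = 3.759259; P₁ averages over all N: 3.759259 / 11 = 0.3418.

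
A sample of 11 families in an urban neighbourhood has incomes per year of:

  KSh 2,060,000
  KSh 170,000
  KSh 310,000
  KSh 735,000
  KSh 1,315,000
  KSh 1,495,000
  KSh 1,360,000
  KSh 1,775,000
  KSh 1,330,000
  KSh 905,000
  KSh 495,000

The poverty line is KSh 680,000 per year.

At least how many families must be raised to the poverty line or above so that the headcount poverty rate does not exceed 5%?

3 of the 11 families are poor, so H = 3/11 = 0.273.
A headcount ratio of at most 5% allows at most ⌊0.05 × 11⌋ = 0 poor families.
So at least 3 − 0 = 3 must be lifted.

3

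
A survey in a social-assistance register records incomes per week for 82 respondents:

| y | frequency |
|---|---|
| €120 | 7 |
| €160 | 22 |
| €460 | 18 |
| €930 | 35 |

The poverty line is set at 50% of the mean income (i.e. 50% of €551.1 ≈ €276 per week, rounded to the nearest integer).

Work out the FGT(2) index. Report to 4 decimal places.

0.0747

Poor units: 7×€120, 22×€160 (q = 29 of N = 82).
Relative gaps: (276−120)/276 = 0.5652 (×7); (276−160)/276 = 0.4203 (×22).
Squared: 0.3195 (×7); 0.1766 (×22).
Sum = 6.122453; P₂ = 6.122453 / 82 = 0.0747.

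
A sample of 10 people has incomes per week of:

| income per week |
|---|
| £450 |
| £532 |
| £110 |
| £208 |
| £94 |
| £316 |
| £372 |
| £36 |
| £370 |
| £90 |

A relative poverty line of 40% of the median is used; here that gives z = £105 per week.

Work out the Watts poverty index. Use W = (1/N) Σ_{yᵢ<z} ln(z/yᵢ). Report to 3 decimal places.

Incomes under z: £36, £90, £94 (q = 3 of N = 10).
Log gaps: ln(105/36) = 1.0704; ln(105/90) = 0.1542; ln(105/94) = 0.1107.
W = 1.335258 / 10 = 0.134.

0.134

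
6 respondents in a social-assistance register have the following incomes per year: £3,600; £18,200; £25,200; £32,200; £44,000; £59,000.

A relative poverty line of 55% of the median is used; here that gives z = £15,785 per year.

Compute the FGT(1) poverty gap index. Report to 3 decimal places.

0.129

Below z: £3,600 (q = 1 of N = 6).
Gap ratios (z−y)/z: (15785−3600)/15785 = 0.7719.
Sum of shortfalls = 0.771935; P₁ averages over all N: 0.771935 / 6 = 0.129.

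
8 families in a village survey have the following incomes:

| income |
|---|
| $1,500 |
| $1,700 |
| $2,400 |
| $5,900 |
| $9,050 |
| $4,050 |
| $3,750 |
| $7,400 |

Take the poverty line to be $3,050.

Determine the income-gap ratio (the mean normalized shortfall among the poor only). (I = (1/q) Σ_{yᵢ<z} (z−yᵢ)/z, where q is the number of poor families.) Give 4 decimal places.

0.3880

Below the line: $1,500, $1,700, $2,400 (q = 3 of N = 8).
Relative gaps: 0.5082, 0.4426, 0.2131; sum = 1.163934.
I averages over the q = 3 poor units only: 1.163934 / 3 = 0.3880.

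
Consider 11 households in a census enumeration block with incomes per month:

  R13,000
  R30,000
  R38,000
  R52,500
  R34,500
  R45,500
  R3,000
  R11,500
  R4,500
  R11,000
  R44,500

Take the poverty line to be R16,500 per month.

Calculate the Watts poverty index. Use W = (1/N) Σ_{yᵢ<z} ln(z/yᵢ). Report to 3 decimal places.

Incomes under z: R3,000, R4,500, R11,000, R11,500, R13,000 (q = 5 of N = 11).
Log gaps: ln(16500/3000) = 1.7047; ln(16500/4500) = 1.2993; ln(16500/11000) = 0.4055; ln(16500/11500) = 0.3610; ln(16500/13000) = 0.2384.
W = 4.008921 / 11 = 0.364.

0.364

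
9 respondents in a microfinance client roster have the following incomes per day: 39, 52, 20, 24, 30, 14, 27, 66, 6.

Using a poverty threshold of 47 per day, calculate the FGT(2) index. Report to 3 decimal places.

0.240

Below the line: 6, 14, 20, 24, 27, 30, 39 (q = 7 of N = 9).
Normalized shortfalls: (47−6)/47 = 0.8723; (47−14)/47 = 0.7021; (47−20)/47 = 0.5745; (47−24)/47 = 0.4894; (47−27)/47 = 0.4255; (47−30)/47 = 0.3617; (47−39)/47 = 0.1702.
Squared: 0.7610; 0.4930; 0.3300; 0.2395; 0.1811; 0.1308; 0.0290.
Sum = 2.164328; P₂ = 2.164328 / 9 = 0.240.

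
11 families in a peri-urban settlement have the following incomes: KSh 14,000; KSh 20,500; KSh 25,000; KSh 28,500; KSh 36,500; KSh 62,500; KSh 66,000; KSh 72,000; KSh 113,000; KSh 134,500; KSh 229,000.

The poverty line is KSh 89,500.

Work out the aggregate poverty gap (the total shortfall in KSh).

KSh 391,000

Below z: KSh 14,000, KSh 20,500, KSh 25,000, KSh 28,500, KSh 36,500, KSh 62,500, KSh 66,000, KSh 72,000 (q = 8 of N = 11).
Individual gaps: 89500−14000 = 75500; 89500−20500 = 69000; 89500−25000 = 64500; 89500−28500 = 61000; 89500−36500 = 53000; 89500−62500 = 27000; 89500−66000 = 23500; 89500−72000 = 17500.
Aggregate gap = KSh 391,000.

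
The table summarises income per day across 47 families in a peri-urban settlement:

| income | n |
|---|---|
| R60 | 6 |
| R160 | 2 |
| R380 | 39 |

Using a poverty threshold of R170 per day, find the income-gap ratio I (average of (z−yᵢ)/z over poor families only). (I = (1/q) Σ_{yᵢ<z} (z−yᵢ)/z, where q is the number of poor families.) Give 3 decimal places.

0.500

Below the line: 6×R60, 2×R160 (q = 8 of N = 47).
Shortfall ratios (z−y)/z: 0.6471 (×6), 0.0588 (×2); sum = 4.000000.
I averages over the q = 8 poor units only: 4.000000 / 8 = 0.500.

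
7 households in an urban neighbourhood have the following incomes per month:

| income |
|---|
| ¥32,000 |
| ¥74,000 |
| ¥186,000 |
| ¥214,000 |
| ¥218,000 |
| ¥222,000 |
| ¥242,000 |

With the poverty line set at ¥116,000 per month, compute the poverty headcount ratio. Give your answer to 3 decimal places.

0.286

2 of the 7 households have income below ¥116,000.
H = 2/7 = 0.286.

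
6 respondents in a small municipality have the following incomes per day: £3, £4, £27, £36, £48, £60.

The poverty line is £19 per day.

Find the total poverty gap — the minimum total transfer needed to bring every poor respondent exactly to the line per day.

£31

Below z: £3, £4 (q = 2 of N = 6).
Individual gaps: 19−3 = 16; 19−4 = 15.
Aggregate gap = £31.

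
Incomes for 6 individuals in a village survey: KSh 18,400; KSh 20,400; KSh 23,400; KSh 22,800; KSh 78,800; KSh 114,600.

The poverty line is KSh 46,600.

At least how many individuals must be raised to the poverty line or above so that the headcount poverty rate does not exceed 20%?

4 of the 6 individuals are poor, so H = 4/6 = 0.667.
A headcount ratio of at most 20% allows at most ⌊0.20 × 6⌋ = 1 poor individuals.
So at least 4 − 1 = 3 must be lifted.

3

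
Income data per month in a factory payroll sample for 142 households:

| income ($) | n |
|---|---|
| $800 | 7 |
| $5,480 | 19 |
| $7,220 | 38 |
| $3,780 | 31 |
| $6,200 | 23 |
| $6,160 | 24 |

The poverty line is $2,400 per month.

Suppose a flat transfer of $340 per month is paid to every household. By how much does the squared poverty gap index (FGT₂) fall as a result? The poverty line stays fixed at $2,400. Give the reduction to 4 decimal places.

0.0083

Before: below the line — 7×$800; squared poverty gap index (FGT₂) = 0.021909.
After the $340 transfer: below the line — 7×$1,140; squared poverty gap index (FGT₂) = 0.013587.
Reduction = 0.021909 − 0.013587 = 0.0083.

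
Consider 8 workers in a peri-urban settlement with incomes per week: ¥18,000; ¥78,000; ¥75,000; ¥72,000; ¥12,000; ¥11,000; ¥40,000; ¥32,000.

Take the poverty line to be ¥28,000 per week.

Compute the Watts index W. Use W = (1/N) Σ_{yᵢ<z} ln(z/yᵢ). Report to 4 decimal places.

0.2779

Below the line: ¥11,000, ¥12,000, ¥18,000 (q = 3 of N = 8).
Log gaps: ln(28000/11000) = 0.9343; ln(28000/12000) = 0.8473; ln(28000/18000) = 0.4418.
W = 2.223440 / 8 = 0.2779.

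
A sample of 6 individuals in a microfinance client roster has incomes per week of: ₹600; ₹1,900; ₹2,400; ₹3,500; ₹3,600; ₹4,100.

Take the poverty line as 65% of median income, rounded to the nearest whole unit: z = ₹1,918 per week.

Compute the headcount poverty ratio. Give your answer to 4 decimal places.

0.3333

2 of the 6 individuals have income below ₹1,918.
H = 2/6 = 0.3333.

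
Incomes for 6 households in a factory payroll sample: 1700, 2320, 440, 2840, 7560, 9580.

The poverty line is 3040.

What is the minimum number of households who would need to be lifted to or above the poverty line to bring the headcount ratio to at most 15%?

4

Currently q = 4 of N = 6 are below the line (H = 0.667).
A headcount ratio of at most 15% allows at most ⌊0.15 × 6⌋ = 0 poor households.
So at least 4 − 0 = 4 must be lifted.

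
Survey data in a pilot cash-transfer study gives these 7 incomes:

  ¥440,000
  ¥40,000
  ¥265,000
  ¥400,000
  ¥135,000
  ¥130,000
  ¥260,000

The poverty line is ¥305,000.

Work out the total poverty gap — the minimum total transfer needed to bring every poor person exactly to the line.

Incomes under z: ¥40,000, ¥130,000, ¥135,000, ¥260,000, ¥265,000 (q = 5 of N = 7).
Individual gaps: 305000−40000 = 265000; 305000−130000 = 175000; 305000−135000 = 170000; 305000−260000 = 45000; 305000−265000 = 40000.
Aggregate gap = ¥695,000.

¥695,000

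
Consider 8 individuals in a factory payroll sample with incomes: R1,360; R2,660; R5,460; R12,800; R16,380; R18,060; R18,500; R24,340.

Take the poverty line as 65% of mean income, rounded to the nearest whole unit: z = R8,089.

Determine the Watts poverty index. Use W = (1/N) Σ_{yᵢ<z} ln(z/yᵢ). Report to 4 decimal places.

0.4110

Below z: R1,360, R2,660, R5,460 (q = 3 of N = 8).
Log shortfalls: ln(8089/1360) = 1.7830; ln(8089/2660) = 1.1122; ln(8089/5460) = 0.3931.
W = 3.288256 / 8 = 0.4110.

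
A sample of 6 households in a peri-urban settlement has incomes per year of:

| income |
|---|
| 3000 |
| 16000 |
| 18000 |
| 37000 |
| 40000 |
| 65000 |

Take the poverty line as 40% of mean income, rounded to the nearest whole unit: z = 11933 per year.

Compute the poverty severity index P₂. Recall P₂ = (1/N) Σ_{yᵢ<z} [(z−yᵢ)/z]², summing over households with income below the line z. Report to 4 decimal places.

Below z: 3000 (q = 1 of N = 6).
Shortfall ratios: (11933−3000)/11933 = 0.7486.
Squared: 0.5604.
Sum = 0.560396; P₂ = 0.560396 / 6 = 0.0934.

0.0934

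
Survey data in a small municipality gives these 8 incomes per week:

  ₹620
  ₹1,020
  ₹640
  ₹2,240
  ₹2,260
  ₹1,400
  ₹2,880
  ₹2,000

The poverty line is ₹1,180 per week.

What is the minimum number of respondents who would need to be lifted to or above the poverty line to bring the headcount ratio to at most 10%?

3 of the 8 respondents are poor, so H = 3/8 = 0.375.
A headcount ratio of at most 10% allows at most ⌊0.10 × 8⌋ = 0 poor respondents.
So at least 3 − 0 = 3 must be lifted.

3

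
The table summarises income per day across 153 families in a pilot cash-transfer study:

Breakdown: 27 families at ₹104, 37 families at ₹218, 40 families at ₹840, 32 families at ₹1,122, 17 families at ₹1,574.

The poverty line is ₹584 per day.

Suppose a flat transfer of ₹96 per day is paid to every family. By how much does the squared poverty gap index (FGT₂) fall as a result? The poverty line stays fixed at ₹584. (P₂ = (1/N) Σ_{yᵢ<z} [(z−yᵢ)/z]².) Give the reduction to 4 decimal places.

Before: below the line — 27×₹104, 37×₹218; squared poverty gap index (FGT₂) = 0.214198.
After the ₹96 transfer: below the line — 27×₹200, 37×₹314; squared poverty gap index (FGT₂) = 0.127988.
Reduction = 0.214198 − 0.127988 = 0.0862.

0.0862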